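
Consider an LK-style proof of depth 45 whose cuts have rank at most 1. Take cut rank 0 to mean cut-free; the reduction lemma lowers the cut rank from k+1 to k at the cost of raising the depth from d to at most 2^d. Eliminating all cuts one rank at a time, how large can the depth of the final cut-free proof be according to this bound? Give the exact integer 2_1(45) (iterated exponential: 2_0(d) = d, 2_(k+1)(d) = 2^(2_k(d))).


Each rank reduction sends depth d to at most 2^d; cut rank r needs r reductions.
2_0(45) = 45
2_1(45) = 2^45 = 35184372088832
Cut-free depth bound = 35184372088832

35184372088832


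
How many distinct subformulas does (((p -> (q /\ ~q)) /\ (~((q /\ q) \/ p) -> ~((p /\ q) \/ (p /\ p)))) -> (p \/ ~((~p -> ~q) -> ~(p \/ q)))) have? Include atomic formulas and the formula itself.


Formula: (((p -> (q /\ ~q)) /\ (~((q /\ q) \/ p) -> ~((p /\ q) \/ (p /\ p)))) -> (p \/ ~((~p -> ~q) -> ~(p \/ q))))
Subformulas found:
  1. q
  2. p
  3. ~p
  4. ~q
  5. (p /\ q)
  6. (q /\ q)
  7. (p \/ q)
  8. (p /\ p)
  9. ~(p \/ q)
  10. (q /\ ~q)
  11. (~p -> ~q)
  12. ((q /\ q) \/ p)
  13. ~((q /\ q) \/ p)
  14. (p -> (q /\ ~q))
  15. ((p /\ q) \/ (p /\ p))
  16. ~((p /\ q) \/ (p /\ p))
  17. ((~p -> ~q) -> ~(p \/ q))
  18. ~((~p -> ~q) -> ~(p \/ q))
  19. (p \/ ~((~p -> ~q) -> ~(p \/ q)))
  20. (~((q /\ q) \/ p) -> ~((p /\ q) \/ (p /\ p)))
  21. ((p -> (q /\ ~q)) /\ (~((q /\ q) \/ p) -> ~((p /\ q) \/ (p /\ p))))
  22. (((p -> (q /\ ~q)) /\ (~((q /\ q) \/ p) -> ~((p /\ q) \/ (p /\ p)))) -> (p \/ ~((~p -> ~q) -> ~(p \/ q))))
Total distinct subformulas = 22

22


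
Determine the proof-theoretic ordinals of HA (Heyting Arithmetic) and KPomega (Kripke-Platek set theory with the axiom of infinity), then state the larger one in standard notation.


Proof-theoretic ordinal of HA (Heyting Arithmetic): epsilon_0
Proof-theoretic ordinal of KPomega (Kripke-Platek set theory with the axiom of infinity): psi_0(epsilon_{Omega+1})
Comparing: epsilon_0 < psi_0(epsilon_{Omega+1}).
The larger ordinal is psi_0(epsilon_{Omega+1}) (from KPomega (Kripke-Platek set theory with the axiom of infinity)).

psi_0(epsilon_{Omega+1})


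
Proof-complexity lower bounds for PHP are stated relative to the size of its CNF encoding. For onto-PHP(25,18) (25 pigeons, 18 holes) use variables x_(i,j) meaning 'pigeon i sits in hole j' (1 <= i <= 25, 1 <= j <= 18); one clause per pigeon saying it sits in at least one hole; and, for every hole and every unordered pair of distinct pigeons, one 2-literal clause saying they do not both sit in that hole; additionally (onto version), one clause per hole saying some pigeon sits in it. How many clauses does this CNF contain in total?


onto-PHP(25,18): 25 pigeons, 18 holes, 25*18 = 450 variables.
- pigeon clauses: one per pigeon -> 25 clauses
- hole clauses: 18 holes * C(25,2) = 18 * 300 -> 5400 clauses
- onto clauses: one per hole -> 18 clauses
Total clauses = 25 + 5400 + 18 = 5443

5443


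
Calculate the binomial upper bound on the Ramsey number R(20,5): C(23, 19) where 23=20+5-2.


R(20,5) <= C(20+5-2, 20-1) = C(23, 19)
C(23, 19) = 23! / (19! * 4!)
= 8855

8855


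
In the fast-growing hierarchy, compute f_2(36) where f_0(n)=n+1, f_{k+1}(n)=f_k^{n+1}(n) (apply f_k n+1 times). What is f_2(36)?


f_2(36) = f_1^37(36)
f_1(m) = 2m + 1.
Iterating: f_1^k(n) = 2^k*(n+1) - 1.
f_2(36) = 2^37*(36+1) - 1 = 137438953472*37 - 1 = 5085241278463

5085241278463


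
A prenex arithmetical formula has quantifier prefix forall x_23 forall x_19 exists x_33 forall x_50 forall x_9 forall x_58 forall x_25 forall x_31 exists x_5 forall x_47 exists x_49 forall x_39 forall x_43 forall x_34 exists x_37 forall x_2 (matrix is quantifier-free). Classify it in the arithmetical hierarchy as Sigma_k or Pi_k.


Leading quantifier is forall, so the class is Pi.
Number of quantifier blocks = alternations + 1 = 8 + 1 = 9.
Classification: Pi_9

Pi_9


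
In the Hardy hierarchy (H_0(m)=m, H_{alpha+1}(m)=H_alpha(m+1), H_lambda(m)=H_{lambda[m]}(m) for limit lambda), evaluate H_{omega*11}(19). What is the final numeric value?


H_{omega*11}(19):
For the Hardy hierarchy, H_{omega*k}(n) = 2^k * n.
2^11 = 2048.
2048 * 19 = 38912

38912


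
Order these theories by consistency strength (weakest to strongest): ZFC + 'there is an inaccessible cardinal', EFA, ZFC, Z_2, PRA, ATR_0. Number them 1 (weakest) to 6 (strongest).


Ordering by consistency strength:
1. EFA
2. PRA
3. ATR_0
4. Z_2
5. ZFC
6. ZFC + 'there is an inaccessible cardinal'


ZFC + 'there is an inaccessible cardinal'=6, EFA=1, ZFC=5, Z_2=4, PRA=2, ATR_0=3


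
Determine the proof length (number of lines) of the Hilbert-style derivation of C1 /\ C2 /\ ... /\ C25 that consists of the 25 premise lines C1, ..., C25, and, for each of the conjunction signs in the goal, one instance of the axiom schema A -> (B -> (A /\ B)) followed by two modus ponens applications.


Conjoining 25 premises:
- 25 premise lines
- the goal has 24 conjunction signs; each costs 1 axiom instance + 2 MP = 3 lines: 3 * 24 = 72
Total = 25 + 72 = 97 lines.

97


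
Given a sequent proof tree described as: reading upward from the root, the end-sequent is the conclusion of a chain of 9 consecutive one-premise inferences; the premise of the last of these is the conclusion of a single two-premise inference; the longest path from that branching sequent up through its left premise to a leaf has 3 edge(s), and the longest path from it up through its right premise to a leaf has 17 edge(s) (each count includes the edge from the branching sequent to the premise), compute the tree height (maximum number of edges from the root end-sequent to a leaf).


Longest path through the left premise: 3 edges (measured from the branching sequent)
Longest path through the right premise: 17 edges
Height of the subtree rooted at the branching sequent: max(3, 17) = 17
The branching sequent sits 9 edges above the root (the chain of one-premise inferences), so height = 17 + 9 = 26

26


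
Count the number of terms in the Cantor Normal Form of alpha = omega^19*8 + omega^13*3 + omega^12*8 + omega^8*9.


CNF: omega^19*8 + omega^13*3 + omega^12*8 + omega^8*9
Count the summands separated by '+':
  term 1: omega^19*8
  term 2: omega^13*3
  term 3: omega^12*8
  term 4: omega^8*9
Total terms = 4

4


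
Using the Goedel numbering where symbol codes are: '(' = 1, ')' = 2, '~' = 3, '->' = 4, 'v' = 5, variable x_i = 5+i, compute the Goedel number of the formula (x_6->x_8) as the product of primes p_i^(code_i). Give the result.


Formula: (x_6->x_8)
Symbol codes: [1, 11, 4, 13, 2]
Primes: [2, 3, 5, 7, 11]
p_1^1 = 2^1 = 2
p_2^11 = 3^11 = 177147
p_3^4 = 5^4 = 625
p_4^13 = 7^13 = 96889010407
p_5^2 = 11^2 = 121
Product = 2595994125893535386250

2595994125893535386250


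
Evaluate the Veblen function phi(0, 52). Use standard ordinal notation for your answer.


phi(0, 52):
phi(0, beta) = omega^beta by definition.
phi(0, 52) = omega^52

omega^52


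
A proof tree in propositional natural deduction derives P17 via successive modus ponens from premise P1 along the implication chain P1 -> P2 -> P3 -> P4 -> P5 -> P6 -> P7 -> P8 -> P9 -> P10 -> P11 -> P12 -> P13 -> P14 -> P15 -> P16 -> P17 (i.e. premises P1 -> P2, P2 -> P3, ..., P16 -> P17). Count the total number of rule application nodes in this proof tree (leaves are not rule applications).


We have a chain: P1 -> P2 -> P3 -> P4 -> P5 -> P6 -> P7 -> P8 -> P9 -> P10 -> P11 -> P12 -> P13 -> P14 -> P15 -> P16 -> P17.
Each modus ponens application produces the next variable.
The chain has 17 propositions, so 17-1 = 16 modus ponens steps.
Total inference nodes = 16

16


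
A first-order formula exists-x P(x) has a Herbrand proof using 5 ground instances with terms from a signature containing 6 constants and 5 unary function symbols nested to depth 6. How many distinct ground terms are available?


Herbrand terms by depth:
Depth 0: 6 constants
Depth 1: 30 new terms (running total: 36)
Depth 2: 150 new terms (running total: 186)
Depth 3: 750 new terms (running total: 936)
Depth 4: 3750 new terms (running total: 4686)
Depth 5: 18750 new terms (running total: 23436)
Depth 6: 93750 new terms (running total: 117186)
Total distinct ground terms = 117186

117186


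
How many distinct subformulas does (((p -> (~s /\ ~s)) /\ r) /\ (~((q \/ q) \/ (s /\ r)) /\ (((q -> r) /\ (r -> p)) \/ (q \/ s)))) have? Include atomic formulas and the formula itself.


Formula: (((p -> (~s /\ ~s)) /\ r) /\ (~((q \/ q) \/ (s /\ r)) /\ (((q -> r) /\ (r -> p)) \/ (q \/ s))))
Subformulas found:
  1. r
  2. q
  3. s
  4. p
  5. ~s
  6. (r -> p)
  7. (s /\ r)
  8. (q \/ s)
  9. (q -> r)
  10. (q \/ q)
  11. (~s /\ ~s)
  12. (p -> (~s /\ ~s))
  13. ((q -> r) /\ (r -> p))
  14. ((q \/ q) \/ (s /\ r))
  15. ~((q \/ q) \/ (s /\ r))
  16. ((p -> (~s /\ ~s)) /\ r)
  17. (((q -> r) /\ (r -> p)) \/ (q \/ s))
  18. (~((q \/ q) \/ (s /\ r)) /\ (((q -> r) /\ (r -> p)) \/ (q \/ s)))
  19. (((p -> (~s /\ ~s)) /\ r) /\ (~((q \/ q) \/ (s /\ r)) /\ (((q -> r) /\ (r -> p)) \/ (q \/ s))))
Total distinct subformulas = 19

19


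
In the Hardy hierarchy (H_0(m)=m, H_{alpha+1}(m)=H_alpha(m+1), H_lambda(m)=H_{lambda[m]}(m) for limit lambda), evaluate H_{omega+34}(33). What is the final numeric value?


H_{omega+34}(33):
Unwind the 34 successor steps: H_{omega+34}(33) = H_omega(33+34) = H_omega(67).
H_omega(m) = H_m(m) = m + m = 2m.
Result = 2 * 67 = 134

134


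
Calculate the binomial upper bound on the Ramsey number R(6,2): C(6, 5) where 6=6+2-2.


R(6,2) <= C(6+2-2, 6-1) = C(6, 5)
C(6, 5) = 6! / (5! * 1!)
= 6

6


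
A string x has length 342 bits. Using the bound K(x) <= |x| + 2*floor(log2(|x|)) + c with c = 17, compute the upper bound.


floor(log2(342)) = 8
2 * 8 = 16
K(x) <= 342 + 16 + 17 = 375

375


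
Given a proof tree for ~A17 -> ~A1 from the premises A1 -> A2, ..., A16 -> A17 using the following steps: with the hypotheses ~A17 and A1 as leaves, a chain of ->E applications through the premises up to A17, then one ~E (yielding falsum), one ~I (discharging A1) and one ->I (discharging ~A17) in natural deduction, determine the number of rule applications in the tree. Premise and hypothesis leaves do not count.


From hypothesis A1, 16 ->E steps along the 16 premises yield A17.
~E with hypothesis ~A17 gives falsum (1 node); ~I discharging A1 gives ~A1 (1 node); ->I discharging ~A17 gives the goal (1 node).
Total = 16 + 3 = 19 inference nodes.

19


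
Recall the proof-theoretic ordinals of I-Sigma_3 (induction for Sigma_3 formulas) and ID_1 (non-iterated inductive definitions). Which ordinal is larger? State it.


Proof-theoretic ordinal of I-Sigma_3 (induction for Sigma_3 formulas): omega^(omega^(omega^omega))
Proof-theoretic ordinal of ID_1 (non-iterated inductive definitions): psi_0(epsilon_{Omega+1})
Comparing: omega^(omega^(omega^omega)) < psi_0(epsilon_{Omega+1}).
The larger ordinal is psi_0(epsilon_{Omega+1}) (from ID_1 (non-iterated inductive definitions)).

psi_0(epsilon_{Omega+1})


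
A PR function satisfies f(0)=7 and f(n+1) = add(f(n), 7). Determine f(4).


f(0) = 7
f(1) = add(f(0), 7) = add(7, 7) = 14
f(2) = add(f(1), 7) = add(14, 7) = 21
f(3) = add(f(2), 7) = add(21, 7) = 28
f(4) = add(f(3), 7) = add(28, 7) = 35


35


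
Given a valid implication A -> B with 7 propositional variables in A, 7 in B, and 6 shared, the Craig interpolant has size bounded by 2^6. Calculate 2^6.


Shared atoms = 6
Craig interpolant size bound = 2^6
= 64

64


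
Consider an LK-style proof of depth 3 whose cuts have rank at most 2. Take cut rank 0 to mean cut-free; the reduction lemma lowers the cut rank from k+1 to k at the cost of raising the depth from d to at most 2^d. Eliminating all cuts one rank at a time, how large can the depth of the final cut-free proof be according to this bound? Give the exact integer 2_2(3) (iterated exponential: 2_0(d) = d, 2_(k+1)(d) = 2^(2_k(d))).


Each rank reduction sends depth d to at most 2^d; cut rank r needs r reductions.
2_0(3) = 3
2_1(3) = 2^3 = 8
2_2(3) = 2^8 = 256
Cut-free depth bound = 256

256


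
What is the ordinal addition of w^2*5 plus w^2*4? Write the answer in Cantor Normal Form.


Ordinal addition w^2*5 + w^2*4:
Both terms have the same exponent 2.
w^e*c + w^e*d = w^e*(c+d).
Result = w^2*(5+4) = w^2*9

w^2*9


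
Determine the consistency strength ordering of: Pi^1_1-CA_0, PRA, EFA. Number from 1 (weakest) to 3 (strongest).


Ordering by consistency strength:
1. EFA
2. PRA
3. Pi^1_1-CA_0


Pi^1_1-CA_0=3, PRA=2, EFA=1


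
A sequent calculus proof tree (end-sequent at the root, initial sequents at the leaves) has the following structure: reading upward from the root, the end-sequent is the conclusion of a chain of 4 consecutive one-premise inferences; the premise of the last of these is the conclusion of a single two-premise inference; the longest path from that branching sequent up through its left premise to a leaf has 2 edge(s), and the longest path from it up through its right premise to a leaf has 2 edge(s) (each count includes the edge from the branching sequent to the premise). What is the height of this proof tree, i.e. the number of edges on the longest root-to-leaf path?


Longest path through the left premise: 2 edges (measured from the branching sequent)
Longest path through the right premise: 2 edges
Height of the subtree rooted at the branching sequent: max(2, 2) = 2
The branching sequent sits 4 edges above the root (the chain of one-premise inferences), so height = 2 + 4 = 6

6


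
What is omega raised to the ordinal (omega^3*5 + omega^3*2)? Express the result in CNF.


omega^(omega^3*5 + omega^3*2):
Both terms of the exponent have the same exponent 3, so they merge: omega^3*5 + omega^3*2 = omega^3*(5+2) = omega^3*7.
omega raised to a CNF ordinal is a single CNF term: Result = omega^(omega^3*7)

omega^(omega^3*7)


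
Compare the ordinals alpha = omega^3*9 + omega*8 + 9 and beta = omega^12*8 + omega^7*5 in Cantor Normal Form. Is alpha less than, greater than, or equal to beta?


Compare term by term from highest exponent:
alpha = omega^3*9 + omega*8 + 9
beta = omega^12*8 + omega^7*5
Term 1: alpha has omega^3*9, beta has omega^12*8
Term 2: alpha has omega^1*8, beta has omega^7*5
Term 3: alpha has omega^0*9, beta has omega^0*0
Result: alpha < beta

alpha < beta


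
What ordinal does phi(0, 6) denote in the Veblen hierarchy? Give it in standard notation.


phi(0, 6):
phi(0, beta) = omega^beta by definition.
phi(0, 6) = omega^6

omega^6


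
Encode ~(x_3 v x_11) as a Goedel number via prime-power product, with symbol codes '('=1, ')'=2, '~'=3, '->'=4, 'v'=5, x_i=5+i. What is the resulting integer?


Formula: ~(x_3 v x_11)
Symbol codes: [3, 1, 8, 5, 16, 2]
Primes: [2, 3, 5, 7, 11, 13]
p_1^3 = 2^3 = 8
p_2^1 = 3^1 = 3
p_3^8 = 5^8 = 390625
p_4^5 = 7^5 = 16807
p_5^16 = 11^16 = 45949729863572161
p_6^2 = 13^2 = 169
Product = 1223576545866400175415590625000

1223576545866400175415590625000


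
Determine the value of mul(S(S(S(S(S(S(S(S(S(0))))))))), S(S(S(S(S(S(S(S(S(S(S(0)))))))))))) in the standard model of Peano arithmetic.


mul(S^9(0), S^11(0)):
S^9(0) = 9
S^11(0) = 11
9 * 11 = 99

99


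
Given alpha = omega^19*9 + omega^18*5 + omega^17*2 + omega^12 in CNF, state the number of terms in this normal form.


CNF: omega^19*9 + omega^18*5 + omega^17*2 + omega^12
Count the summands separated by '+':
  term 1: omega^19*9
  term 2: omega^18*5
  term 3: omega^17*2
  term 4: omega^12
Total terms = 4

4


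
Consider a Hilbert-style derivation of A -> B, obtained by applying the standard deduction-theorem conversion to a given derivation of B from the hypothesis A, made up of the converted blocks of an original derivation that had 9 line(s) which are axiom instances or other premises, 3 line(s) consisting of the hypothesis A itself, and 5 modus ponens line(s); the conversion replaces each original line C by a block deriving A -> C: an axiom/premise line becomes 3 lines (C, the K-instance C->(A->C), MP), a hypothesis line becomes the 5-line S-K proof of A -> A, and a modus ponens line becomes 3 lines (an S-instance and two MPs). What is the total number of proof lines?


Deduction-theorem conversion, block by block:
- 9 axiom/premise lines -> 3 lines each = 27
- 3 hypothesis lines -> 5 lines each (identity proof A->A) = 15
- 5 MP lines -> 3 lines each (S-instance, MP, MP) = 15
Total = 27 + 15 + 15 = 57 lines.

57


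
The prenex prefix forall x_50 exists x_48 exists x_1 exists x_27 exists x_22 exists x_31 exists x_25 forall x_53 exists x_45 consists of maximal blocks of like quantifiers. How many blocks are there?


Alternations = 3.
Blocks = alternations + 1 = 4

4


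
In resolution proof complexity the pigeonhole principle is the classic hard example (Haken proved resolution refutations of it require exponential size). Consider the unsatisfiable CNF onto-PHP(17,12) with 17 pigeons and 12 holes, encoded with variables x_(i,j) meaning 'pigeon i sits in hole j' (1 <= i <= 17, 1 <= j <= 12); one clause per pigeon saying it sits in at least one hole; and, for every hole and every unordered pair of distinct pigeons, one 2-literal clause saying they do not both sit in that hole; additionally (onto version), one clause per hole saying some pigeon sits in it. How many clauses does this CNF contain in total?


onto-PHP(17,12): 17 pigeons, 12 holes, 17*12 = 204 variables.
- pigeon clauses: one per pigeon -> 17 clauses
- hole clauses: 12 holes * C(17,2) = 12 * 136 -> 1632 clauses
- onto clauses: one per hole -> 12 clauses
Total clauses = 17 + 1632 + 12 = 1661

1661


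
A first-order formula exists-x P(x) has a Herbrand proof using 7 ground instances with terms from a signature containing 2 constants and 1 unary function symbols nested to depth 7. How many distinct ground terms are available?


Herbrand terms by depth:
Depth 0: 2 constants
Depth 1: 2 new terms (running total: 4)
Depth 2: 2 new terms (running total: 6)
Depth 3: 2 new terms (running total: 8)
Depth 4: 2 new terms (running total: 10)
Depth 5: 2 new terms (running total: 12)
Depth 6: 2 new terms (running total: 14)
Depth 7: 2 new terms (running total: 16)
Total distinct ground terms = 16

16


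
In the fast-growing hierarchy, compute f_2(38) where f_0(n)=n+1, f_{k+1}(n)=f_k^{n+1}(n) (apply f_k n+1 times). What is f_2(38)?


f_2(38) = f_1^39(38)
f_1(m) = 2m + 1.
Iterating: f_1^k(n) = 2^k*(n+1) - 1.
f_2(38) = 2^39*(38+1) - 1 = 549755813888*39 - 1 = 21440476741631

21440476741631


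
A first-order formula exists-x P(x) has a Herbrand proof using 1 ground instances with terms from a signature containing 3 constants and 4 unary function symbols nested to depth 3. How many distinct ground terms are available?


Herbrand terms by depth:
Depth 0: 3 constants
Depth 1: 12 new terms (running total: 15)
Depth 2: 48 new terms (running total: 63)
Depth 3: 192 new terms (running total: 255)
Total distinct ground terms = 255

255


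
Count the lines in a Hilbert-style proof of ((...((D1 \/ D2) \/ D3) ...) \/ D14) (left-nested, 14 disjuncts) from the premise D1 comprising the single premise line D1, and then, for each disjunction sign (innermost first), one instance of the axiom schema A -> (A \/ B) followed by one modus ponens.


Building the left-nested 14-ary disjunction from D1:
- 1 premise line (D1)
- 14 disjuncts means 13 disjunction signs; each needs 1 axiom instance + 1 MP = 2 lines: 2 * 13 = 26
Total = 1 + 26 = 27 lines.

27


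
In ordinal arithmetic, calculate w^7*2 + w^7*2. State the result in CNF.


Ordinal addition w^7*2 + w^7*2:
Both terms have the same exponent 7.
w^e*c + w^e*d = w^e*(c+d).
Result = w^7*(2+2) = w^7*4

w^7*4


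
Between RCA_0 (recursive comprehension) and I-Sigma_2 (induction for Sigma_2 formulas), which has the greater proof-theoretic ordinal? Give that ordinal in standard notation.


Proof-theoretic ordinal of RCA_0 (recursive comprehension): omega^omega
Proof-theoretic ordinal of I-Sigma_2 (induction for Sigma_2 formulas): omega^(omega^omega)
Comparing: omega^omega < omega^(omega^omega).
The larger ordinal is omega^(omega^omega) (from I-Sigma_2 (induction for Sigma_2 formulas)).

omega^(omega^omega)


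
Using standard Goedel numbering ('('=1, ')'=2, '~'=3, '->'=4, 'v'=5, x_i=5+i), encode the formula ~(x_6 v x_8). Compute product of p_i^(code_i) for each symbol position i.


Formula: ~(x_6 v x_8)
Symbol codes: [3, 1, 11, 5, 13, 2]
Primes: [2, 3, 5, 7, 11, 13]
p_1^3 = 2^3 = 8
p_2^1 = 3^1 = 3
p_3^11 = 5^11 = 48828125
p_4^5 = 7^5 = 16807
p_5^13 = 11^13 = 34522712143931
p_6^2 = 13^2 = 169
Product = 114911396118181834655859375000

114911396118181834655859375000


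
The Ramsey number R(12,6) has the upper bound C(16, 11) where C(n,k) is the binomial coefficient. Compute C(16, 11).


R(12,6) <= C(12+6-2, 12-1) = C(16, 11)
C(16, 11) = 16! / (11! * 5!)
= 4368

4368


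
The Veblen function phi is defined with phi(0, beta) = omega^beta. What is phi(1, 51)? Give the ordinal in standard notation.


phi(1, 51):
phi(1, beta) = epsilon_beta (the beta-th epsilon number).
phi(1, 51) = epsilon_51

epsilon_51


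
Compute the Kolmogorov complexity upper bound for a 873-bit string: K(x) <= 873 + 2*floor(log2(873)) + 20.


floor(log2(873)) = 9
2 * 9 = 18
K(x) <= 873 + 18 + 20 = 911

911


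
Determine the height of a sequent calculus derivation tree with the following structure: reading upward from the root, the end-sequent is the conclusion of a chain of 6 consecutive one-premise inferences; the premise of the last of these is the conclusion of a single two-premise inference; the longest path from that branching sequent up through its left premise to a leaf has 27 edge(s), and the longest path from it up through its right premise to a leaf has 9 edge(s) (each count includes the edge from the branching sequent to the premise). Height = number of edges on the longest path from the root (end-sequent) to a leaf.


Longest path through the left premise: 27 edges (measured from the branching sequent)
Longest path through the right premise: 9 edges
Height of the subtree rooted at the branching sequent: max(27, 9) = 27
The branching sequent sits 6 edges above the root (the chain of one-premise inferences), so height = 27 + 6 = 33

33


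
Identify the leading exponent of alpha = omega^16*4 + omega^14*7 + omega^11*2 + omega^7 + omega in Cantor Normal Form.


CNF: omega^16*4 + omega^14*7 + omega^11*2 + omega^7 + omega
The leading term is omega^16*4, which has exponent 16.

16


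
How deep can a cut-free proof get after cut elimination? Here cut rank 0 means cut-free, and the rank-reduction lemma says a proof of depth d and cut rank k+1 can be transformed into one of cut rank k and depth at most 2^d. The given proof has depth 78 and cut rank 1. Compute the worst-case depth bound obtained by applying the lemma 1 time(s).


Each rank reduction sends depth d to at most 2^d; cut rank r needs r reductions.
2_0(78) = 78
2_1(78) = 2^78 = 302231454903657293676544
Cut-free depth bound = 302231454903657293676544

302231454903657293676544


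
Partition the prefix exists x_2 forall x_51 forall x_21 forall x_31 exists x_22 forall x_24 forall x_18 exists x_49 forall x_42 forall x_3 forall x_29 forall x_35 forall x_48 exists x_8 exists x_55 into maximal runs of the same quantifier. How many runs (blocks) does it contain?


Alternations = 6.
Blocks = alternations + 1 = 7

7


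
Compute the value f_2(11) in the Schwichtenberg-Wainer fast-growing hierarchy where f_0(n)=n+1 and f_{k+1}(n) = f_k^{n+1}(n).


f_2(11) = f_1^12(11)
f_1(m) = 2m + 1.
Iterating: f_1^k(n) = 2^k*(n+1) - 1.
f_2(11) = 2^12*(11+1) - 1 = 4096*12 - 1 = 49151

49151


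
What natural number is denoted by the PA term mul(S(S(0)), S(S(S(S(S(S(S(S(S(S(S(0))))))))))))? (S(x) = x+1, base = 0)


mul(S^2(0), S^11(0)):
S^2(0) = 2
S^11(0) = 11
2 * 11 = 22

22


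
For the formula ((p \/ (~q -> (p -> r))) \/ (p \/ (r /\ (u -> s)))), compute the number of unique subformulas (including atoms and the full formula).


Formula: ((p \/ (~q -> (p -> r))) \/ (p \/ (r /\ (u -> s))))
Subformulas found:
  1. q
  2. u
  3. s
  4. r
  5. p
  6. ~q
  7. (p -> r)
  8. (u -> s)
  9. (r /\ (u -> s))
  10. (~q -> (p -> r))
  11. (p \/ (r /\ (u -> s)))
  12. (p \/ (~q -> (p -> r)))
  13. ((p \/ (~q -> (p -> r))) \/ (p \/ (r /\ (u -> s))))
Total distinct subformulas = 13

13


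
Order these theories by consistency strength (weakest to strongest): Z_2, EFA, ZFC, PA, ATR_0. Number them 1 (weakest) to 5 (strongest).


Ordering by consistency strength:
1. EFA
2. PA
3. ATR_0
4. Z_2
5. ZFC


Z_2=4, EFA=1, ZFC=5, PA=2, ATR_0=3


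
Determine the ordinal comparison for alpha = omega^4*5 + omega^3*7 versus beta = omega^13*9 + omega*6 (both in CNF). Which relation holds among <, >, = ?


Compare term by term from highest exponent:
alpha = omega^4*5 + omega^3*7
beta = omega^13*9 + omega*6
Term 1: alpha has omega^4*5, beta has omega^13*9
Term 2: alpha has omega^3*7, beta has omega^1*6
Result: alpha < beta

alpha < beta


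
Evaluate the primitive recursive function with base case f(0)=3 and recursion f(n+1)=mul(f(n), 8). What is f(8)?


f(0) = 3
f(1) = mul(f(0), 8) = mul(3, 8) = 24
f(2) = mul(f(1), 8) = mul(24, 8) = 192
f(3) = mul(f(2), 8) = mul(192, 8) = 1536
f(4) = mul(f(3), 8) = mul(1536, 8) = 12288
f(5) = mul(f(4), 8) = mul(12288, 8) = 98304
f(6) = mul(f(5), 8) = mul(98304, 8) = 786432
f(7) = mul(f(6), 8) = mul(786432, 8) = 6291456
f(8) = mul(f(7), 8) = mul(6291456, 8) = 50331648


50331648


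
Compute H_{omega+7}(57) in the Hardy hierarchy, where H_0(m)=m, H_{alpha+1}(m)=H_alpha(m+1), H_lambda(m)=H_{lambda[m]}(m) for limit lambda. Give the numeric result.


H_{omega+7}(57):
Unwind the 7 successor steps: H_{omega+7}(57) = H_omega(57+7) = H_omega(64).
H_omega(m) = H_m(m) = m + m = 2m.
Result = 2 * 64 = 128

128


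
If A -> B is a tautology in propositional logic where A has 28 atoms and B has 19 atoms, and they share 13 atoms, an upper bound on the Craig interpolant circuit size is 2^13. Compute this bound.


Shared atoms = 13
Craig interpolant size bound = 2^13
= 8192

8192


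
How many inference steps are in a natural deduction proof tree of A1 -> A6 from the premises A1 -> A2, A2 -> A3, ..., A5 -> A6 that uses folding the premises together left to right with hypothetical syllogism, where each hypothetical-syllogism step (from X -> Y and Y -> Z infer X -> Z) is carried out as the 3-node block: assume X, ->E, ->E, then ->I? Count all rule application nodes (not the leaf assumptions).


There are 5 premises in the chain. The first HS step combines premises 1 and 2; each further premise needs one more HS step.
So 5 premises require 5 - 1 = 4 hypothetical-syllogism steps.
Each HS step uses 3 inference nodes (->E, ->E, ->I).
4 * 3 = 12 total inference nodes.

12


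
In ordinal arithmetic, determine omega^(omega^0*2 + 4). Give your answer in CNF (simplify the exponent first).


omega^(omega^0*2 + 4):
omega^0 = 1, so the exponent is 2 + 4 = 6 (finite ordinal addition).
Result = omega^6, already a single CNF term.

omega^6


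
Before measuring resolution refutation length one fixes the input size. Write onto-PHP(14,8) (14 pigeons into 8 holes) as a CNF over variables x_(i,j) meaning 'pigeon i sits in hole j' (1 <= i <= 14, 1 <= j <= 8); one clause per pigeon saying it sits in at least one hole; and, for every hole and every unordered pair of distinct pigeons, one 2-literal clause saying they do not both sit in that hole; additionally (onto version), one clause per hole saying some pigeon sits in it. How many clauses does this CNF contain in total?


onto-PHP(14,8): 14 pigeons, 8 holes, 14*8 = 112 variables.
- pigeon clauses: one per pigeon -> 14 clauses
- hole clauses: 8 holes * C(14,2) = 8 * 91 -> 728 clauses
- onto clauses: one per hole -> 8 clauses
Total clauses = 14 + 728 + 8 = 750

750


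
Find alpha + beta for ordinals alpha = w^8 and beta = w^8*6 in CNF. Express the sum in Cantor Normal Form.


Ordinal addition w^8 + w^8*6:
Both terms have the same exponent 8.
w^e*c + w^e*d = w^e*(c+d).
Result = w^8*(1+6) = w^8*7

w^8*7


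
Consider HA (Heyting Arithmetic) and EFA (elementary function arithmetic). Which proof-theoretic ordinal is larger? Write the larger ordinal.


Proof-theoretic ordinal of HA (Heyting Arithmetic): epsilon_0
Proof-theoretic ordinal of EFA (elementary function arithmetic): omega^3
Comparing: omega^3 < epsilon_0.
The larger ordinal is epsilon_0 (from HA (Heyting Arithmetic)).

epsilon_0


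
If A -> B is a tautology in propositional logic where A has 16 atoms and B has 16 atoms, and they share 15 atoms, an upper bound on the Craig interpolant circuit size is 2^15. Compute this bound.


Shared atoms = 15
Craig interpolant size bound = 2^15
= 32768

32768


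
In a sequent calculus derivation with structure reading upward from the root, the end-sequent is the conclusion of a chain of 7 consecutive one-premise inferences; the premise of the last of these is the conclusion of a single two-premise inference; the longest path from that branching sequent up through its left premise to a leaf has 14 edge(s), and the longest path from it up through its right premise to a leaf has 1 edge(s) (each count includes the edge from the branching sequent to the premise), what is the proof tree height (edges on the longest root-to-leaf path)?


Longest path through the left premise: 14 edges (measured from the branching sequent)
Longest path through the right premise: 1 edges
Height of the subtree rooted at the branching sequent: max(14, 1) = 14
The branching sequent sits 7 edges above the root (the chain of one-premise inferences), so height = 14 + 7 = 21

21


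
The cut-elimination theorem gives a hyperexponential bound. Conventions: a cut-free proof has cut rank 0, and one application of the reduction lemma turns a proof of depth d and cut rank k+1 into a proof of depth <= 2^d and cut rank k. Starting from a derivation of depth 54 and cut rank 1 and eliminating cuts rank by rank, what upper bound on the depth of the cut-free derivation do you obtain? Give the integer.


Each rank reduction sends depth d to at most 2^d; cut rank r needs r reductions.
2_0(54) = 54
2_1(54) = 2^54 = 18014398509481984
Cut-free depth bound = 18014398509481984

18014398509481984


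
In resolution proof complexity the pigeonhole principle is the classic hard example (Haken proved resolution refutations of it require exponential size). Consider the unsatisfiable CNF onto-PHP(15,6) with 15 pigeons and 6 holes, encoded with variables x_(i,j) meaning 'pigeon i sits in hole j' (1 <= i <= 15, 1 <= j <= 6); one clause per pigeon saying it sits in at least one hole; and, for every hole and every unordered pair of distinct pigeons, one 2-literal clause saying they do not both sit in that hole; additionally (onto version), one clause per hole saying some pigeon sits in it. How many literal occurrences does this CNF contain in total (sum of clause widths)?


onto-PHP(15,6): 15 pigeons, 6 holes, 15*6 = 90 variables.
- pigeon clauses: one per pigeon -> 15 clauses of width 6 -> 90 literals
- hole clauses: 6 holes * C(15,2) = 6 * 105 -> 630 clauses of width 2 -> 1260 literals
- onto clauses: one per hole -> 6 clauses of width 15 -> 90 literals
Total literal occurrences = 90 + 1260 + 90 = 1440

1440


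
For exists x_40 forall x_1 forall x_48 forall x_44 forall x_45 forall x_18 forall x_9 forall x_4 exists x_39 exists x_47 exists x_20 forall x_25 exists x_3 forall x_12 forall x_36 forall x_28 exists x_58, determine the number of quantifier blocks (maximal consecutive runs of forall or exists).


Alternations = 6.
Blocks = alternations + 1 = 7

7


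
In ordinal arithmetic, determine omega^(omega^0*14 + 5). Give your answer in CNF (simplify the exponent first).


omega^(omega^0*14 + 5):
omega^0 = 1, so the exponent is 14 + 5 = 19 (finite ordinal addition).
Result = omega^19, already a single CNF term.

omega^19


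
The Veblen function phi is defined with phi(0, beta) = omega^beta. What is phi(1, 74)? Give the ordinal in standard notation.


phi(1, 74):
phi(1, beta) = epsilon_beta (the beta-th epsilon number).
phi(1, 74) = epsilon_74

epsilon_74


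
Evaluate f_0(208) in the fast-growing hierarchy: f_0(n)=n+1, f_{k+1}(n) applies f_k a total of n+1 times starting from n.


f_0(208) = 208 + 1 = 209

209


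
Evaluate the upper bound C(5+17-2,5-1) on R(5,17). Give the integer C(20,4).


R(5,17) <= C(5+17-2, 5-1) = C(20, 4)
C(20, 4) = 20! / (4! * 16!)
= 4845

4845


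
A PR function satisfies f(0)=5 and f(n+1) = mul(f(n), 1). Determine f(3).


f(0) = 5
f(1) = mul(f(0), 1) = mul(5, 1) = 5
f(2) = mul(f(1), 1) = mul(5, 1) = 5
f(3) = mul(f(2), 1) = mul(5, 1) = 5


5


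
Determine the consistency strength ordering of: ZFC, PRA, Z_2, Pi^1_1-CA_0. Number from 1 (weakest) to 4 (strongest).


Ordering by consistency strength:
1. PRA
2. Pi^1_1-CA_0
3. Z_2
4. ZFC


ZFC=4, PRA=1, Z_2=3, Pi^1_1-CA_0=2


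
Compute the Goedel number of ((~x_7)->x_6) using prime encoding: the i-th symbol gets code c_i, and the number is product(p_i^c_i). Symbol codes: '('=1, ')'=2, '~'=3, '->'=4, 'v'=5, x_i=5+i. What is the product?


Formula: ((~x_7)->x_6)
Symbol codes: [1, 1, 3, 12, 2, 4, 11, 2]
Primes: [2, 3, 5, 7, 11, 13, 17, 19]
p_1^1 = 2^1 = 2
p_2^1 = 3^1 = 3
p_3^3 = 5^3 = 125
p_4^12 = 7^12 = 13841287201
p_5^2 = 11^2 = 121
p_6^4 = 13^4 = 28561
p_7^11 = 17^11 = 34271896307633
p_8^2 = 19^2 = 361
Product = 443855759998852897555289933417664750

443855759998852897555289933417664750


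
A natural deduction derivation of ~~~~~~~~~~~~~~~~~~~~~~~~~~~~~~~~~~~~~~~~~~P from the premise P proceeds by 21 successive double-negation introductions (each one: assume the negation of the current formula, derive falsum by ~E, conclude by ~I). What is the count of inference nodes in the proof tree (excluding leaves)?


Each double-negation introduction (from C infer ~~C) uses 2 inference nodes: one ~E (C and ~C give falsum) and one ~I (discharge ~C).
21 double negations = 21 * 2 = 42 inference nodes.

42


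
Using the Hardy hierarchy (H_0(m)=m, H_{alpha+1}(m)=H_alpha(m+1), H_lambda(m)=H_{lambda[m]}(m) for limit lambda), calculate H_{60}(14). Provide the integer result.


H_60(14):
For finite ordinals k, H_k(n) = n + k (each successor step adds 1).
H_60(14) = 14 + 60 = 74

74


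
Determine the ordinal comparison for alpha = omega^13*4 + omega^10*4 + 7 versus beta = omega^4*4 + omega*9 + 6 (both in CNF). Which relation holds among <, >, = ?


Compare term by term from highest exponent:
alpha = omega^13*4 + omega^10*4 + 7
beta = omega^4*4 + omega*9 + 6
Term 1: alpha has omega^13*4, beta has omega^4*4
Term 2: alpha has omega^10*4, beta has omega^1*9
Term 3: alpha has omega^0*7, beta has omega^0*6
Result: alpha > beta

alpha > beta


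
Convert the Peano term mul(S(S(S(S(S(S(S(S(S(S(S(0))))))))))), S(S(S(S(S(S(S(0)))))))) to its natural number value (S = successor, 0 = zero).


mul(S^11(0), S^7(0)):
S^11(0) = 11
S^7(0) = 7
11 * 7 = 77

77


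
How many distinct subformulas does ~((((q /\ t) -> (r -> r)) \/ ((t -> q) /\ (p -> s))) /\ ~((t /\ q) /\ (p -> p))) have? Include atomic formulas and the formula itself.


Formula: ~((((q /\ t) -> (r -> r)) \/ ((t -> q) /\ (p -> s))) /\ ~((t /\ q) /\ (p -> p)))
Subformulas found:
  1. r
  2. q
  3. s
  4. t
  5. p
  6. (p -> s)
  7. (t -> q)
  8. (q /\ t)
  9. (r -> r)
  10. (p -> p)
  11. (t /\ q)
  12. ((t /\ q) /\ (p -> p))
  13. ((q /\ t) -> (r -> r))
  14. ((t -> q) /\ (p -> s))
  15. ~((t /\ q) /\ (p -> p))
  16. (((q /\ t) -> (r -> r)) \/ ((t -> q) /\ (p -> s)))
  17. ((((q /\ t) -> (r -> r)) \/ ((t -> q) /\ (p -> s))) /\ ~((t /\ q) /\ (p -> p)))
  18. ~((((q /\ t) -> (r -> r)) \/ ((t -> q) /\ (p -> s))) /\ ~((t /\ q) /\ (p -> p)))
Total distinct subformulas = 18

18


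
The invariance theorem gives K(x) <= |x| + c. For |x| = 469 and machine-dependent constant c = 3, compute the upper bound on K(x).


K(x) <= |x| + c = 469 + 3 = 472

472


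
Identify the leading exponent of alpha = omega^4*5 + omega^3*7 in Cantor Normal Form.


CNF: omega^4*5 + omega^3*7
The leading term is omega^4*5, which has exponent 4.

4


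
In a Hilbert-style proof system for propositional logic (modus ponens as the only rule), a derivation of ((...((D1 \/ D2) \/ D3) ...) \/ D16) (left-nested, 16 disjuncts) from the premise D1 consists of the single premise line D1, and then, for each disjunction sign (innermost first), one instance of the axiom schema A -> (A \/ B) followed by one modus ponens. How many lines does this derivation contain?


Building the left-nested 16-ary disjunction from D1:
- 1 premise line (D1)
- 16 disjuncts means 15 disjunction signs; each needs 1 axiom instance + 1 MP = 2 lines: 2 * 15 = 30
Total = 1 + 30 = 31 lines.

31


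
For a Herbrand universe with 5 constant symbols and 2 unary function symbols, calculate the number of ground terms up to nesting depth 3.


Herbrand terms by depth:
Depth 0: 5 constants
Depth 1: 10 new terms (running total: 15)
Depth 2: 20 new terms (running total: 35)
Depth 3: 40 new terms (running total: 75)
Total distinct ground terms = 75

75


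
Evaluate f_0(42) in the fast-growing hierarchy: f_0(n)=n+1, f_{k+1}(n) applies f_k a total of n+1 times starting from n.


f_0(42) = 42 + 1 = 43

43


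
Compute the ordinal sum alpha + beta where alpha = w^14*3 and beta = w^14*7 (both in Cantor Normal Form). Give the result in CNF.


Ordinal addition w^14*3 + w^14*7:
Both terms have the same exponent 14.
w^e*c + w^e*d = w^e*(c+d).
Result = w^14*(3+7) = w^14*10

w^14*10


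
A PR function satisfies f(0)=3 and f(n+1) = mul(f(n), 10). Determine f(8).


f(0) = 3
f(1) = mul(f(0), 10) = mul(3, 10) = 30
f(2) = mul(f(1), 10) = mul(30, 10) = 300
f(3) = mul(f(2), 10) = mul(300, 10) = 3000
f(4) = mul(f(3), 10) = mul(3000, 10) = 30000
f(5) = mul(f(4), 10) = mul(30000, 10) = 300000
f(6) = mul(f(5), 10) = mul(300000, 10) = 3000000
f(7) = mul(f(6), 10) = mul(3000000, 10) = 30000000
f(8) = mul(f(7), 10) = mul(30000000, 10) = 300000000


300000000


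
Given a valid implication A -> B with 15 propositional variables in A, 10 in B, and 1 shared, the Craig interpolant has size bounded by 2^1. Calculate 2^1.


Shared atoms = 1
Craig interpolant size bound = 2^1
= 2

2


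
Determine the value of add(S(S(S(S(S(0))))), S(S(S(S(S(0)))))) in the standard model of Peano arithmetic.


add(S^5(0), S^5(0)):
S^5(0) = 5
S^5(0) = 5
5 + 5 = 10

10


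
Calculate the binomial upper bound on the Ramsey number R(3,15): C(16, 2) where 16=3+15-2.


R(3,15) <= C(3+15-2, 3-1) = C(16, 2)
C(16, 2) = 16! / (2! * 14!)
= 120

120


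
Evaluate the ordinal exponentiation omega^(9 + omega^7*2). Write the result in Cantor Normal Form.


omega^(9 + omega^7*2):
In ordinal addition a term is absorbed by a following term of strictly larger exponent: 0 < 7, so 9 + omega^7*2 = omega^7*2.
omega raised to a CNF ordinal is a single CNF term: Result = omega^(omega^7*2)

omega^(omega^7*2)


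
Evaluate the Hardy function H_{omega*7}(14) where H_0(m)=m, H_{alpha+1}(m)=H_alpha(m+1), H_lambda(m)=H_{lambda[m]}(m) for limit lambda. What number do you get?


H_{omega*7}(14):
For the Hardy hierarchy, H_{omega*k}(n) = 2^k * n.
2^7 = 128.
128 * 14 = 1792

1792


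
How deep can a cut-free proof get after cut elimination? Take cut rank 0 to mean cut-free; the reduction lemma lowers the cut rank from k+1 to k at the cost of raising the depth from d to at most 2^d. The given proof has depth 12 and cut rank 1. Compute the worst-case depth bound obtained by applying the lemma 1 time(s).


Each rank reduction sends depth d to at most 2^d; cut rank r needs r reductions.
2_0(12) = 12
2_1(12) = 2^12 = 4096
Cut-free depth bound = 4096

4096


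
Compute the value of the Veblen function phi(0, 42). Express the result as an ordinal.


phi(0, 42):
phi(0, beta) = omega^beta by definition.
phi(0, 42) = omega^42

omega^42


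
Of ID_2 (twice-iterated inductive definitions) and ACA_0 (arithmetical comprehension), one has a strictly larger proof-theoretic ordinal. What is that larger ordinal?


Proof-theoretic ordinal of ID_2 (twice-iterated inductive definitions): psi_0(epsilon_{Omega_2+1})
Proof-theoretic ordinal of ACA_0 (arithmetical comprehension): epsilon_0
Comparing: epsilon_0 < psi_0(epsilon_{Omega_2+1}).
The larger ordinal is psi_0(epsilon_{Omega_2+1}) (from ID_2 (twice-iterated inductive definitions)).

psi_0(epsilon_{Omega_2+1})
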